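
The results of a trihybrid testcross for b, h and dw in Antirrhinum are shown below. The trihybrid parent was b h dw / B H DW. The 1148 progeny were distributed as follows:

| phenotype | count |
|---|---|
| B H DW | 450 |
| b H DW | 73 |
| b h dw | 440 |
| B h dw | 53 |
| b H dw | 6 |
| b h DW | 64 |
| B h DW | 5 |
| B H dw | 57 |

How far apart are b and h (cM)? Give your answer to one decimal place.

11.9 cM

The two rarest classes, b H dw and B h DW, are the double crossovers. Comparing them with the parentals, only the h allele has switched, so h is the middle locus and the order is b – h – dw.
Crossovers in the b–h interval produce the single-crossover classes B h dw and b H DW (53 + 73 = 126) plus the double crossovers (11).
RF(b–h) = (126 + 11) / 1148 = 137/1148 = 0.1193 → 11.9 cM.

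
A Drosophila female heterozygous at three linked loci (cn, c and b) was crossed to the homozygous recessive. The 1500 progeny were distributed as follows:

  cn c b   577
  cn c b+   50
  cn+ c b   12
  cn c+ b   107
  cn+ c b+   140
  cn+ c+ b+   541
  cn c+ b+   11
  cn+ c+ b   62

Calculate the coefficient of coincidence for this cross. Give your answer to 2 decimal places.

0.95

The two most frequent reciprocal classes, cn+ c+ b+ and cn c b, are the parental types, so the F1 was cn+ c+ b+ / cn c b.
The two rarest classes, cn c+ b+ and cn+ c b, are the double crossovers. Comparing them with the parentals, only the cn allele has switched, so cn is the middle locus and the order is b – cn – c.
b–cn: (112 + 23)/1500 = 0.0900; cn–c: (247 + 23)/1500 = 0.1800.
Expected DCO frequency = 0.0900 × 0.1800 ≈ 0.01620; observed = 23/1500 ≈ 0.01533.
Coefficient of coincidence = 0.01533/0.01620 ≈ 0.95.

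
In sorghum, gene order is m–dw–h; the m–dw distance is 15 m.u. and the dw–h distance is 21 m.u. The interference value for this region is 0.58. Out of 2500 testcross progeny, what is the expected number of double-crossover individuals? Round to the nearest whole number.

33

Map distances give recombination frequencies of 0.150 and 0.210 for the two intervals.
With interference 0.58 (so coincidence = 0.42), expected double-crossover frequency = 0.150 × 0.210 × 0.42 = 0.01323.
Expected number = 0.01323 × 2500 = 33.08 ≈ 33.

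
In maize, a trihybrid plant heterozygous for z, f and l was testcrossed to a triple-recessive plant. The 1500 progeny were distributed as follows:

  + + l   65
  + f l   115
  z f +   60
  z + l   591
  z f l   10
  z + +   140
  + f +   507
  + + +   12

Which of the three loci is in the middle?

The two most frequent reciprocal classes, z + l and + f +, are the parental types, so the F1 was z + l / + f +.
The two rarest classes, z f l and + + +, are the double crossovers. Comparing them with the parentals, only the f allele has switched, so f is the middle locus and the order is z – f – l.

f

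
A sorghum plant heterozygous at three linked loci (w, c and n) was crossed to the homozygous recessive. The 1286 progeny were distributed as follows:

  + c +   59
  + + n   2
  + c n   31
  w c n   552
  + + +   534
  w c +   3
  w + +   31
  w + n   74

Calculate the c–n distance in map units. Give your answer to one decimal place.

10.7 map units

The two most frequent reciprocal classes, + + + and w c n, are the parental types, so the F1 was + + + / w c n.
The two rarest classes, + + n and w c +, are the double crossovers. Comparing them with the parentals, only the n allele has switched, so n is the middle locus and the order is w – n – c.
Crossovers in the n–c interval produce the single-crossover classes + c + and w + n (59 + 74 = 133) plus the double crossovers (5).
RF(n–c) = (133 + 5) / 1286 = 138/1286 = 0.1073 → 10.7 map units.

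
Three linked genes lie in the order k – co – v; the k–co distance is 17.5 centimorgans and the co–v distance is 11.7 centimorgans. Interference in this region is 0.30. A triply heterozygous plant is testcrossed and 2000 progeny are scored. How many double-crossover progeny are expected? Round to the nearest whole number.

Map distances give recombination frequencies of 0.175 and 0.117 for the two intervals.
With interference 0.30 (so coincidence = 0.70), expected double-crossover frequency = 0.175 × 0.117 × 0.70 = 0.01433.
Expected number = 0.01433 × 2000 = 28.66 ≈ 29.

29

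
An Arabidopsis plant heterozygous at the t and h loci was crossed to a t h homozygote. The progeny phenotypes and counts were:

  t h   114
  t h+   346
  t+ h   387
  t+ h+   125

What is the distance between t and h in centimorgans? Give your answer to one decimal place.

The two most frequent classes, t+ h (387) and t h+ (346), are the parental types, so the F1 was t+ h / t h+.
The recombinant classes are t+ h+ and t h: 125 + 114 = 239.
Recombination frequency = 239/972 = 0.2459 ≈ 24.6%, i.e. 24.6 centimorgans.

24.6 centimorgans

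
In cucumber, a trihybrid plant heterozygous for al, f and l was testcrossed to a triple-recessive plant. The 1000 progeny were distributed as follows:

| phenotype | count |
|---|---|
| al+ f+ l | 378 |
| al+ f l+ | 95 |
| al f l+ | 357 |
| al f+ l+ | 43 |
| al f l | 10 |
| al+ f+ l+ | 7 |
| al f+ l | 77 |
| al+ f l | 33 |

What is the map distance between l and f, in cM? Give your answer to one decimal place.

9.3 cM

The two most frequent reciprocal classes, al+ f+ l and al f l+, are the parental types, so the F1 was al+ f+ l / al f l+.
The two rarest classes, al+ f+ l+ and al f l, are the double crossovers. Comparing them with the parentals, only the l allele has switched, so l is the middle locus and the order is f – l – al.
Crossovers in the f–l interval produce the single-crossover classes al+ f l and al f+ l+ (33 + 43 = 76) plus the double crossovers (17).
RF(f–l) = (76 + 17) / 1000 = 93/1000 = 0.0930 → 9.3 cM.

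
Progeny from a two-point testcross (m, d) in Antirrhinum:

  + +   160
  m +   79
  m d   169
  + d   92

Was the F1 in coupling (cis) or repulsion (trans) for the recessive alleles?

The two most frequent classes are + + (160) and m d (169); these are the parental (non-recombinant) types.
So the F1 carried + + on one chromosome and m d on the other — the recessive alleles are on the same chromosome (cis / coupling).

cis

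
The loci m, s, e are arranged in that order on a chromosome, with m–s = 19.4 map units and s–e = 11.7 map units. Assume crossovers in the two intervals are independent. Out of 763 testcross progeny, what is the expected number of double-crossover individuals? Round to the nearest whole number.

Map distances give recombination frequencies of 0.194 and 0.117 for the two intervals.
With no interference, expected double-crossover frequency = 0.194 × 0.117 = 0.02270.
Expected number = 0.02270 × 763 = 17.32 ≈ 17.

17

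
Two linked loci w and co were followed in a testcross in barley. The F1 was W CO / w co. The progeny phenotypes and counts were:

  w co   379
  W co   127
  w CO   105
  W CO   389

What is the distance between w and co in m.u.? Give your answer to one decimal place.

The recombinant classes are W co and w CO: 127 + 105 = 232.
Recombination frequency = 232/1000 = 0.2320 ≈ 23.2%, i.e. 23.2 m.u.

23.2 m.u.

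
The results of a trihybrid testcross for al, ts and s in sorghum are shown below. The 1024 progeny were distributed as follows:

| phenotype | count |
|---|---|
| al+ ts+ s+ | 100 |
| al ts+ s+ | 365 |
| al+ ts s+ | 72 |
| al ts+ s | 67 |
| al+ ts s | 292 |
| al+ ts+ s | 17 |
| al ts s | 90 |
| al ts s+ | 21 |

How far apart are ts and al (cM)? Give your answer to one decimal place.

The two most frequent reciprocal classes, al ts+ s+ and al+ ts s, are the parental types, so the F1 was al ts+ s+ / al+ ts s.
The two rarest classes, al ts s+ and al+ ts+ s, are the double crossovers. Comparing them with the parentals, only the ts allele has switched, so ts is the middle locus and the order is al – ts – s.
Crossovers in the al–ts interval produce the single-crossover classes al+ ts+ s+ and al ts s (100 + 90 = 190) plus the double crossovers (38).
RF(al–ts) = (190 + 38) / 1024 = 228/1024 = 0.2227 → 22.3 cM.

22.3 cM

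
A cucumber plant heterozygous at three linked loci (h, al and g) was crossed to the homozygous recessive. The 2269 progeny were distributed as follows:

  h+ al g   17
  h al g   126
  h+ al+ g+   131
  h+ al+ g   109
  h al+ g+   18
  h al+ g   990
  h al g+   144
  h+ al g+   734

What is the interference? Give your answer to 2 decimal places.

The two most frequent reciprocal classes, h al+ g and h+ al g+, are the parental types, so the F1 was h al+ g / h+ al g+.
The two rarest classes, h al+ g+ and h+ al g, are the double crossovers. Comparing them with the parentals, only the g allele has switched, so g is the middle locus and the order is h – g – al.
h–g: (253 + 35)/2269 = 0.1269; g–al: (257 + 35)/2269 = 0.1287.
Expected DCO frequency = 0.1269 × 0.1287 ≈ 0.01633; observed = 35/2269 ≈ 0.01543.
Coefficient of coincidence = 0.01543/0.01633 ≈ 0.94; interference = 1 − 0.94 = 0.06.

0.06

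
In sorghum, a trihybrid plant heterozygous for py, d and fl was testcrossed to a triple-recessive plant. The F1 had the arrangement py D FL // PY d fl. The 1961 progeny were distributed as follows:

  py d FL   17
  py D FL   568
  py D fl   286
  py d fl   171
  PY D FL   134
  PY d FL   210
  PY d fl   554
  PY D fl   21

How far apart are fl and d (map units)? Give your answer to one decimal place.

The two rarest classes, py d FL and PY D fl, are the double crossovers. Comparing them with the parentals, only the d allele has switched, so d is the middle locus and the order is py – d – fl.
Crossovers in the d–fl interval produce the single-crossover classes py D fl and PY d FL (286 + 210 = 496) plus the double crossovers (38).
RF(d–fl) = (496 + 38) / 1961 = 534/1961 = 0.2723 → 27.2 map units.

27.2 map units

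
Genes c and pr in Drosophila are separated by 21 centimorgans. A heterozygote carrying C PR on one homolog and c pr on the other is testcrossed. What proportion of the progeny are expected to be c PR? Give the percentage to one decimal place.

10.5%

A map distance of 21 centimorgans corresponds to a recombination frequency of 0.210.
The F1 is C PR / c pr, so c PR is a recombinant gamete class with expected frequency r/2 = 0.210/2 = 0.1050.
That is 0.1050 = 10.5% of the progeny.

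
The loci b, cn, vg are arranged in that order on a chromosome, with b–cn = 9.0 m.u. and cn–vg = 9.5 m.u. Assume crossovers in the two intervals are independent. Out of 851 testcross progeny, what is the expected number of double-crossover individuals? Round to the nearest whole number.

7

Map distances give recombination frequencies of 0.090 and 0.095 for the two intervals.
With no interference, expected double-crossover frequency = 0.090 × 0.095 = 0.00855.
Expected number = 0.00855 × 851 = 7.28 ≈ 7.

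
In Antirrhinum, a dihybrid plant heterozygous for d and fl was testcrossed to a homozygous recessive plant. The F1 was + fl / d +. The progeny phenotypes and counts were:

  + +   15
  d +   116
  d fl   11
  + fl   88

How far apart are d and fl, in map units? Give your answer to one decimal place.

The recombinant classes are + + and d fl: 15 + 11 = 26.
Recombination frequency = 26/230 = 0.1130 ≈ 11.3%, i.e. 11.3 map units.

11.3 map units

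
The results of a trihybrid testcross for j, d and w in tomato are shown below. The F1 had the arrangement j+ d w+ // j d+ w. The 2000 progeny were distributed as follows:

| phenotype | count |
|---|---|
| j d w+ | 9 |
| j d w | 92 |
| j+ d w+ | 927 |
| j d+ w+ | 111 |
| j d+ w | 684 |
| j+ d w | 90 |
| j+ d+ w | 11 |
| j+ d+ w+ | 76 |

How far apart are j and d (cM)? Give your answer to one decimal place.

The two rarest classes, j d w+ and j+ d+ w, are the double crossovers. Comparing them with the parentals, only the j allele has switched, so j is the middle locus and the order is w – j – d.
Crossovers in the j–d interval produce the single-crossover classes j+ d+ w+ and j d w (76 + 92 = 168) plus the double crossovers (20).
RF(j–d) = (168 + 20) / 2000 = 188/2000 = 0.0940 → 9.4 cM.

9.4 cM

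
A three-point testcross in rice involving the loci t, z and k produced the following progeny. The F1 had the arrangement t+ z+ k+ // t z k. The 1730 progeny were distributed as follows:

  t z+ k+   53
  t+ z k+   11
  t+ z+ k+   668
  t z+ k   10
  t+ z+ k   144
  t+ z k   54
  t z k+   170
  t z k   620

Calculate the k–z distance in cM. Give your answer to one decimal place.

19.4 cM

The two rarest classes, t+ z k+ and t z+ k, are the double crossovers. Comparing them with the parentals, only the z allele has switched, so z is the middle locus and the order is t – z – k.
Crossovers in the z–k interval produce the single-crossover classes t+ z+ k and t z k+ (144 + 170 = 314) plus the double crossovers (21).
RF(z–k) = (314 + 21) / 1730 = 335/1730 = 0.1936 → 19.4 cM.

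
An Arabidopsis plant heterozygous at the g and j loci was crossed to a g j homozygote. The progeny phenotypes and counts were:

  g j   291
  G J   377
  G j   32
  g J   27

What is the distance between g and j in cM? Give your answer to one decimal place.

The two most frequent classes, G J (377) and g j (291), are the parental types, so the F1 was G J / g j.
The recombinant classes are G j and g J: 32 + 27 = 59.
Recombination frequency = 59/727 = 0.0812 ≈ 8.1%, i.e. 8.1 cM.

8.1 cM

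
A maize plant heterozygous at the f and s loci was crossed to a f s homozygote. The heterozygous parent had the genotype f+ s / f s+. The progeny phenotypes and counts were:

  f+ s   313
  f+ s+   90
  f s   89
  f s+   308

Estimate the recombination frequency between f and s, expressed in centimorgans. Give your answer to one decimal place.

The recombinant classes are f+ s+ and f s: 90 + 89 = 179.
Recombination frequency = 179/800 = 0.2238 ≈ 22.4%, i.e. 22.4 centimorgans.

22.4 centimorgans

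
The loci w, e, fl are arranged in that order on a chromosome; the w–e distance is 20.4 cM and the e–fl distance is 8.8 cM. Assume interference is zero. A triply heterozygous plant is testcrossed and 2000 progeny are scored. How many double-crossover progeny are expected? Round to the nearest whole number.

36

Map distances give recombination frequencies of 0.204 and 0.088 for the two intervals.
With no interference, expected double-crossover frequency = 0.204 × 0.088 = 0.01795.
Expected number = 0.01795 × 2000 = 35.90 ≈ 36.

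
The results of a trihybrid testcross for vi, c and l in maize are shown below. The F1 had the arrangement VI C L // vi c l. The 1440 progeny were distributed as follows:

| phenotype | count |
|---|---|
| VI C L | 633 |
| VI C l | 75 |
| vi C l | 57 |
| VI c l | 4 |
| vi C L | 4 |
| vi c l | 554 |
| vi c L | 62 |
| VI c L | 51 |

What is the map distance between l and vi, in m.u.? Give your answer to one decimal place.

The two rarest classes, vi C L and VI c l, are the double crossovers. Comparing them with the parentals, only the vi allele has switched, so vi is the middle locus and the order is l – vi – c.
Crossovers in the l–vi interval produce the single-crossover classes VI C l and vi c L (75 + 62 = 137) plus the double crossovers (8).
RF(l–vi) = (137 + 8) / 1440 = 145/1440 = 0.1007 → 10.1 m.u.

10.1 m.u.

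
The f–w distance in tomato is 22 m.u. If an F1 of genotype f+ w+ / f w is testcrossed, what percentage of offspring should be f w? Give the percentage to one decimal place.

39.0%

A map distance of 22 m.u. corresponds to a recombination frequency of 0.220.
The F1 is f+ w+ / f w, so f w is a parental gamete class with expected frequency (1 − r)/2 = 0.780/2 = 0.3900.
That is 0.3900 = 39.0% of the progeny.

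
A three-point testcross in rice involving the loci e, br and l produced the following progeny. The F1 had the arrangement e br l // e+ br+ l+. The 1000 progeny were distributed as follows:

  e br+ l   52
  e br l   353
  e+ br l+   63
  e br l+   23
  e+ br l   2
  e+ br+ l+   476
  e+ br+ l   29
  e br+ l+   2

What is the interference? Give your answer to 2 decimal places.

0.40

The two rarest classes, e+ br l and e br+ l+, are the double crossovers. Comparing them with the parentals, only the e allele has switched, so e is the middle locus and the order is br – e – l.
br–e: (115 + 4)/1000 = 0.1190; e–l: (52 + 4)/1000 = 0.0560.
Expected DCO frequency = 0.1190 × 0.0560 ≈ 0.00666; observed = 4/1000 ≈ 0.00400.
Coefficient of coincidence = 0.00400/0.00666 ≈ 0.60; interference = 1 − 0.60 = 0.40.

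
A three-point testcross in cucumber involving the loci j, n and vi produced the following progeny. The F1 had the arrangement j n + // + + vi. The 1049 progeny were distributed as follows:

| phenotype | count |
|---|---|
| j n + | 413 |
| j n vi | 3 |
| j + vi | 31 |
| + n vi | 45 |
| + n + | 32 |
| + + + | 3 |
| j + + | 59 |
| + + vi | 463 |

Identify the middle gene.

The two rarest classes, j n vi and + + +, are the double crossovers. Comparing them with the parentals, only the vi allele has switched, so vi is the middle locus and the order is n – vi – j.

vi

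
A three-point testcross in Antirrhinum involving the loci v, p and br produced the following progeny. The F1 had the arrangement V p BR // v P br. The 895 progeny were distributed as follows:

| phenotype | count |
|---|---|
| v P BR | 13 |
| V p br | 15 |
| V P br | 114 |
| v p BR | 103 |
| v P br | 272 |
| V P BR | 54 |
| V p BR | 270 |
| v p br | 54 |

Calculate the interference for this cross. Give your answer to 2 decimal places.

The two rarest classes, V p br and v P BR, are the double crossovers. Comparing them with the parentals, only the br allele has switched, so br is the middle locus and the order is v – br – p.
v–br: (217 + 28)/895 = 0.2737; br–p: (108 + 28)/895 = 0.1520.
Expected DCO frequency = 0.2737 × 0.1520 ≈ 0.04160; observed = 28/895 ≈ 0.03128.
Coefficient of coincidence = 0.03128/0.04160 ≈ 0.75; interference = 1 − 0.75 = 0.25.

0.25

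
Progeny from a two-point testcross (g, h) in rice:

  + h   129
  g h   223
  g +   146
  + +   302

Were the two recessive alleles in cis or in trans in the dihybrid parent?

The two most frequent classes are + + (302) and g h (223); these are the parental (non-recombinant) types.
So the F1 carried + + on one chromosome and g h on the other — the recessive alleles are on the same chromosome (cis / coupling).

cis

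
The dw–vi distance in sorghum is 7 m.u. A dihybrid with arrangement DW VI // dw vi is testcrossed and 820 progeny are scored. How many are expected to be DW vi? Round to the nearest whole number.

29

A map distance of 7 m.u. corresponds to a recombination frequency of 0.070.
The F1 is DW VI / dw vi, so DW vi is a recombinant gamete class with expected frequency r/2 = 0.070/2 = 0.0350.
Expected number = 0.0350 × 820 = 28.70 ≈ 29.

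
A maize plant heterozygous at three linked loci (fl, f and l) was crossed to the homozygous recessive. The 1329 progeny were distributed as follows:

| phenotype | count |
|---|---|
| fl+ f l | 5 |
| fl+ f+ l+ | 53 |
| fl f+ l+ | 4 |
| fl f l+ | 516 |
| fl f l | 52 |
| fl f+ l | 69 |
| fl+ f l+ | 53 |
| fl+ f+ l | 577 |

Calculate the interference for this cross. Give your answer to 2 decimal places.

The two most frequent reciprocal classes, fl f l+ and fl+ f+ l, are the parental types, so the F1 was fl f l+ / fl+ f+ l.
The two rarest classes, fl f+ l+ and fl+ f l, are the double crossovers. Comparing them with the parentals, only the f allele has switched, so f is the middle locus and the order is l – f – fl.
l–f: (105 + 9)/1329 = 0.0858; f–fl: (122 + 9)/1329 = 0.0986.
Expected DCO frequency = 0.0858 × 0.0986 ≈ 0.00846; observed = 9/1329 ≈ 0.00677.
Coefficient of coincidence = 0.00677/0.00846 ≈ 0.80; interference = 1 − 0.80 = 0.20.

0.20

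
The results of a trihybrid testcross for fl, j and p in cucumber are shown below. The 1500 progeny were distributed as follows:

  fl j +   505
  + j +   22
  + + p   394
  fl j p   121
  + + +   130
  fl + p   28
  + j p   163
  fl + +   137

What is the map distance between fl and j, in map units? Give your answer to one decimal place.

The two most frequent reciprocal classes, fl j + and + + p, are the parental types, so the F1 was fl j + / + + p.
The two rarest classes, + j + and fl + p, are the double crossovers. Comparing them with the parentals, only the fl allele has switched, so fl is the middle locus and the order is p – fl – j.
Crossovers in the fl–j interval produce the single-crossover classes fl + + and + j p (137 + 163 = 300) plus the double crossovers (50).
RF(fl–j) = (300 + 50) / 1500 = 350/1500 = 0.2333 → 23.3 map units.

23.3 map units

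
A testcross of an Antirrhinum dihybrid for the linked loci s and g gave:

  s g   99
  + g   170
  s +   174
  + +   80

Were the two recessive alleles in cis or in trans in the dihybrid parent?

The two most frequent classes are + g (170) and s + (174); these are the parental (non-recombinant) types.
So the F1 carried + g on one chromosome and s + on the other — the recessive alleles are on opposite chromosomes (trans / repulsion).

trans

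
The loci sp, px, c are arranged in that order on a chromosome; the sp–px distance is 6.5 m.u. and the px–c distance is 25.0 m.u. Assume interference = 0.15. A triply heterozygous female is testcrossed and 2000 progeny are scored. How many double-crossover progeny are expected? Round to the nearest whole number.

28

Map distances give recombination frequencies of 0.065 and 0.250 for the two intervals.
With interference 0.15 (so coincidence = 0.85), expected double-crossover frequency = 0.065 × 0.250 × 0.85 = 0.01381.
Expected number = 0.01381 × 2000 = 27.62 ≈ 28.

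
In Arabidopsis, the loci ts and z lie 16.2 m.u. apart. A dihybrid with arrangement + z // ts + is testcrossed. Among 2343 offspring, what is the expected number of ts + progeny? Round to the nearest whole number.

A map distance of 16.2 m.u. corresponds to a recombination frequency of 0.162.
The F1 is + z / ts +, so ts + is a parental gamete class with expected frequency (1 − r)/2 = 0.838/2 = 0.4190.
Expected number = 0.4190 × 2343 = 981.72 ≈ 982.

982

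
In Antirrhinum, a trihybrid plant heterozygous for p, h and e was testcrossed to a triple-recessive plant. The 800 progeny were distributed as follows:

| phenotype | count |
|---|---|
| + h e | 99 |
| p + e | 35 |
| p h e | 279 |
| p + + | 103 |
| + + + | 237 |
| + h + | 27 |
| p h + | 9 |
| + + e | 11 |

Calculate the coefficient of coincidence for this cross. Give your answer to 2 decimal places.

0.88

The two most frequent reciprocal classes, p h e and + + +, are the parental types, so the F1 was p h e / + + +.
The two rarest classes, p h + and + + e, are the double crossovers. Comparing them with the parentals, only the e allele has switched, so e is the middle locus and the order is h – e – p.
h–e: (62 + 20)/800 = 0.1025; e–p: (202 + 20)/800 = 0.2775.
Expected DCO frequency = 0.1025 × 0.2775 ≈ 0.02844; observed = 20/800 ≈ 0.02500.
Coefficient of coincidence = 0.02500/0.02844 ≈ 0.88.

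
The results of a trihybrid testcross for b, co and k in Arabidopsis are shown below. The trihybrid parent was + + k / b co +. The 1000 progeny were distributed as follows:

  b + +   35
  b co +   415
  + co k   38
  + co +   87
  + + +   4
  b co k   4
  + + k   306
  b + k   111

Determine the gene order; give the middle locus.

k

The two rarest classes, + + + and b co k, are the double crossovers. Comparing them with the parentals, only the k allele has switched, so k is the middle locus and the order is b – k – co.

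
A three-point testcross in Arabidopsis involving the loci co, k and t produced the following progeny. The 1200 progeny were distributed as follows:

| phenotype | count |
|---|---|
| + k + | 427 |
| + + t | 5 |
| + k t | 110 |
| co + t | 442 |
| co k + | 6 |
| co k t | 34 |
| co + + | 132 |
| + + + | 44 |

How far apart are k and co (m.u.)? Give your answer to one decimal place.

7.4 m.u.

The two most frequent reciprocal classes, + k + and co + t, are the parental types, so the F1 was + k + / co + t.
The two rarest classes, co k + and + + t, are the double crossovers. Comparing them with the parentals, only the co allele has switched, so co is the middle locus and the order is k – co – t.
Crossovers in the k–co interval produce the single-crossover classes + + + and co k t (44 + 34 = 78) plus the double crossovers (11).
RF(k–co) = (78 + 11) / 1200 = 89/1200 = 0.0742 → 7.4 m.u.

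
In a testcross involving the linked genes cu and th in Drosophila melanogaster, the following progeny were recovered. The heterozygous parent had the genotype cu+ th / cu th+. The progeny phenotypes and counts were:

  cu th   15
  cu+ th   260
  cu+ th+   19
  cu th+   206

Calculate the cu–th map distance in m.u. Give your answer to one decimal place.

6.8 m.u.

The recombinant classes are cu+ th+ and cu th: 19 + 15 = 34.
Recombination frequency = 34/500 = 0.0680 ≈ 6.8%, i.e. 6.8 m.u.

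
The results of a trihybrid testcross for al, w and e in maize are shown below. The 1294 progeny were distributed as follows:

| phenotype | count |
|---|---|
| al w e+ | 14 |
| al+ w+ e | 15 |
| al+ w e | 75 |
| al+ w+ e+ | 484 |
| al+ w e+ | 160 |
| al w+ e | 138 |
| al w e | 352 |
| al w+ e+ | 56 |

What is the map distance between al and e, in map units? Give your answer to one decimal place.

12.4 map units

The two most frequent reciprocal classes, al+ w+ e+ and al w e, are the parental types, so the F1 was al+ w+ e+ / al w e.
The two rarest classes, al+ w+ e and al w e+, are the double crossovers. Comparing them with the parentals, only the e allele has switched, so e is the middle locus and the order is al – e – w.
Crossovers in the al–e interval produce the single-crossover classes al w+ e+ and al+ w e (56 + 75 = 131) plus the double crossovers (29).
RF(al–e) = (131 + 29) / 1294 = 160/1294 = 0.1236 → 12.4 map units.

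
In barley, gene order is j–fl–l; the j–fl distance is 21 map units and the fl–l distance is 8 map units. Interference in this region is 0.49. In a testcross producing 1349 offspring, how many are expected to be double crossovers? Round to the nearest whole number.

12

Map distances give recombination frequencies of 0.210 and 0.080 for the two intervals.
With interference 0.49 (so coincidence = 0.51), expected double-crossover frequency = 0.210 × 0.080 × 0.51 = 0.00857.
Expected number = 0.00857 × 1349 = 11.56 ≈ 12.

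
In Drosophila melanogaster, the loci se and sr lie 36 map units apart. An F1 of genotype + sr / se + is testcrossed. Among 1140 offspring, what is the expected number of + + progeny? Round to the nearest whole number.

205

A map distance of 36 map units corresponds to a recombination frequency of 0.360.
The F1 is + sr / se +, so + + is a recombinant gamete class with expected frequency r/2 = 0.360/2 = 0.1800.
Expected number = 0.1800 × 1140 = 205.20 ≈ 205.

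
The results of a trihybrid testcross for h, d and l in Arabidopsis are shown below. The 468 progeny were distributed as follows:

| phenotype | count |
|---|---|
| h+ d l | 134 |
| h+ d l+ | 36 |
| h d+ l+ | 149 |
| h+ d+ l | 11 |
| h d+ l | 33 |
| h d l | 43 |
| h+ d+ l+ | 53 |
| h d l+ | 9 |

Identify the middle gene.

d

The two most frequent reciprocal classes, h+ d l and h d+ l+, are the parental types, so the F1 was h+ d l / h d+ l+.
The two rarest classes, h+ d+ l and h d l+, are the double crossovers. Comparing them with the parentals, only the d allele has switched, so d is the middle locus and the order is l – d – h.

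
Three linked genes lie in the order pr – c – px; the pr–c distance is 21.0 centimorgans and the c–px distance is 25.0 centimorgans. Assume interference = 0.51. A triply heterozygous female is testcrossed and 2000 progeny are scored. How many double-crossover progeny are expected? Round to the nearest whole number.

Map distances give recombination frequencies of 0.210 and 0.250 for the two intervals.
With interference 0.51 (so coincidence = 0.49), expected double-crossover frequency = 0.210 × 0.250 × 0.49 = 0.02572.
Expected number = 0.02572 × 2000 = 51.45 ≈ 51.

51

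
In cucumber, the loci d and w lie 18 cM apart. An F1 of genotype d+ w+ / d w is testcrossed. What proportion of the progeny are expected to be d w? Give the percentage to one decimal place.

41.0%

A map distance of 18 cM corresponds to a recombination frequency of 0.180.
The F1 is d+ w+ / d w, so d w is a parental gamete class with expected frequency (1 − r)/2 = 0.820/2 = 0.4100.
That is 0.4100 = 41.0% of the progeny.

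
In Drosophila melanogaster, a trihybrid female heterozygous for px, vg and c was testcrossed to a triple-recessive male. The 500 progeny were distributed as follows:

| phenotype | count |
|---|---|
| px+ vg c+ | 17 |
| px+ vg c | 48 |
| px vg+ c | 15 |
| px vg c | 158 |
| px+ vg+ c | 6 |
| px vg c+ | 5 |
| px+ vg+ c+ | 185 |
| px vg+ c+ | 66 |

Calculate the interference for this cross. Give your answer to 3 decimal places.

The two most frequent reciprocal classes, px+ vg+ c+ and px vg c, are the parental types, so the F1 was px+ vg+ c+ / px vg c.
The two rarest classes, px+ vg+ c and px vg c+, are the double crossovers. Comparing them with the parentals, only the c allele has switched, so c is the middle locus and the order is vg – c – px.
vg–c: (32 + 11)/500 = 0.0860; c–px: (114 + 11)/500 = 0.2500.
Expected DCO frequency = 0.0860 × 0.2500 ≈ 0.02150; observed = 11/500 ≈ 0.02200.
Coefficient of coincidence = 0.02200/0.02150 ≈ 1.023; interference = 1 − 1.023 = -0.023.

-0.023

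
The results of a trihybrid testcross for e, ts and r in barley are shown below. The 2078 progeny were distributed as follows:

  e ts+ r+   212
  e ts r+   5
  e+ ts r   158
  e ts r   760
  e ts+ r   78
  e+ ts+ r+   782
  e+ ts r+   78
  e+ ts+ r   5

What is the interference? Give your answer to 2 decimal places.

0.67

The two most frequent reciprocal classes, e ts r and e+ ts+ r+, are the parental types, so the F1 was e ts r / e+ ts+ r+.
The two rarest classes, e ts r+ and e+ ts+ r, are the double crossovers. Comparing them with the parentals, only the r allele has switched, so r is the middle locus and the order is e – r – ts.
e–r: (370 + 10)/2078 = 0.1829; r–ts: (156 + 10)/2078 = 0.0799.
Expected DCO frequency = 0.1829 × 0.0799 ≈ 0.01461; observed = 10/2078 ≈ 0.00481.
Coefficient of coincidence = 0.00481/0.01461 ≈ 0.33; interference = 1 − 0.33 = 0.67.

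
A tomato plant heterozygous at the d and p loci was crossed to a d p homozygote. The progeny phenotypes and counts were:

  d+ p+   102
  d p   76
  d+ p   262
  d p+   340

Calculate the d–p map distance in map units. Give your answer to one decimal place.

The two most frequent classes, d+ p (262) and d p+ (340), are the parental types, so the F1 was d+ p / d p+.
The recombinant classes are d+ p+ and d p: 102 + 76 = 178.
Recombination frequency = 178/780 = 0.2282 ≈ 22.8%, i.e. 22.8 map units.

22.8 map units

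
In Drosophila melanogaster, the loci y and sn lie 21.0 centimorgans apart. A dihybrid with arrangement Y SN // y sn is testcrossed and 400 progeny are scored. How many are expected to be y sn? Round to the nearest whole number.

158

A map distance of 21.0 centimorgans corresponds to a recombination frequency of 0.210.
The F1 is Y SN / y sn, so y sn is a parental gamete class with expected frequency (1 − r)/2 = 0.790/2 = 0.3950.
Expected number = 0.3950 × 400 = 158.00 ≈ 158.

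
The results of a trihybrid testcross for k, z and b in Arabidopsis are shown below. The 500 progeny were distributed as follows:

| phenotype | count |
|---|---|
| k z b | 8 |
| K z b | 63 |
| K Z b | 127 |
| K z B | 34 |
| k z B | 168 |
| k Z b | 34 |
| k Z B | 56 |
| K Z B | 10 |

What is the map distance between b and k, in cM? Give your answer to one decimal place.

17.2 cM

The two most frequent reciprocal classes, K Z b and k z B, are the parental types, so the F1 was K Z b / k z B.
The two rarest classes, K Z B and k z b, are the double crossovers. Comparing them with the parentals, only the b allele has switched, so b is the middle locus and the order is k – b – z.
Crossovers in the k–b interval produce the single-crossover classes k Z b and K z B (34 + 34 = 68) plus the double crossovers (18).
RF(k–b) = (68 + 18) / 500 = 86/500 = 0.1720 → 17.2 cM.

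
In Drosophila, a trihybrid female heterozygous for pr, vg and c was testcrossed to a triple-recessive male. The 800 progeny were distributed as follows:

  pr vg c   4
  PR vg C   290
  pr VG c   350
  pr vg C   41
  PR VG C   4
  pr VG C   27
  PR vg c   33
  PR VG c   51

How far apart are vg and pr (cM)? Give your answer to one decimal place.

12.5 cM

The two most frequent reciprocal classes, PR vg C and pr VG c, are the parental types, so the F1 was PR vg C / pr VG c.
The two rarest classes, PR VG C and pr vg c, are the double crossovers. Comparing them with the parentals, only the vg allele has switched, so vg is the middle locus and the order is pr – vg – c.
Crossovers in the pr–vg interval produce the single-crossover classes pr vg C and PR VG c (41 + 51 = 92) plus the double crossovers (8).
RF(pr–vg) = (92 + 8) / 800 = 100/800 = 0.1250 → 12.5 cM.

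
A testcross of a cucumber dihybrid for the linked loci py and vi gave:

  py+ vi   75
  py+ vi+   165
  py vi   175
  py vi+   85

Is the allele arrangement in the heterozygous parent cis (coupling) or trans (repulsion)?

cis

The two most frequent classes are py+ vi+ (165) and py vi (175); these are the parental (non-recombinant) types.
So the F1 carried py+ vi+ on one chromosome and py vi on the other — the recessive alleles are on the same chromosome (cis / coupling).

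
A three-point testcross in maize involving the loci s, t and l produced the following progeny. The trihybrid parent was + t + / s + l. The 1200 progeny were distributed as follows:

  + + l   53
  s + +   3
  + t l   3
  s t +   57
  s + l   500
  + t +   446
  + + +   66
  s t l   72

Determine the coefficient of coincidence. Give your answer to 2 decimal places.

The two rarest classes, + t l and s + +, are the double crossovers. Comparing them with the parentals, only the l allele has switched, so l is the middle locus and the order is s – l – t.
s–l: (110 + 6)/1200 = 0.0967; l–t: (138 + 6)/1200 = 0.1200.
Expected DCO frequency = 0.0967 × 0.1200 ≈ 0.01160; observed = 6/1200 ≈ 0.00500.
Coefficient of coincidence = 0.00500/0.01160 ≈ 0.43.

0.43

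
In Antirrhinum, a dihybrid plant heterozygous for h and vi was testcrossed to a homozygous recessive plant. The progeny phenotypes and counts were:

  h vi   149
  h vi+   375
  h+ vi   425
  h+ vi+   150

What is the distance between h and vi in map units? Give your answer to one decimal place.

The two most frequent classes, h+ vi (425) and h vi+ (375), are the parental types, so the F1 was h+ vi / h vi+.
The recombinant classes are h+ vi+ and h vi: 150 + 149 = 299.
Recombination frequency = 299/1099 = 0.2721 ≈ 27.2%, i.e. 27.2 map units.

27.2 map units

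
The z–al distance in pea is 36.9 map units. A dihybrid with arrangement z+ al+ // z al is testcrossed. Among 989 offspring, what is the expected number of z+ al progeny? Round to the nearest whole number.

A map distance of 36.9 map units corresponds to a recombination frequency of 0.369.
The F1 is z+ al+ / z al, so z+ al is a recombinant gamete class with expected frequency r/2 = 0.369/2 = 0.1845.
Expected number = 0.1845 × 989 = 182.47 ≈ 182.

182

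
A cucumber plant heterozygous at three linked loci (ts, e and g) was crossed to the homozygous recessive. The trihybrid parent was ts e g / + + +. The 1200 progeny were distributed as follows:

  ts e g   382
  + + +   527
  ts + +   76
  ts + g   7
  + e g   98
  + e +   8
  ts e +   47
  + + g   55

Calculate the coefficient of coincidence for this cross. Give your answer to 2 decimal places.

The two rarest classes, ts + g and + e +, are the double crossovers. Comparing them with the parentals, only the e allele has switched, so e is the middle locus and the order is ts – e – g.
ts–e: (174 + 15)/1200 = 0.1575; e–g: (102 + 15)/1200 = 0.0975.
Expected DCO frequency = 0.1575 × 0.0975 ≈ 0.01536; observed = 15/1200 ≈ 0.01250.
Coefficient of coincidence = 0.01250/0.01536 ≈ 0.81.

0.81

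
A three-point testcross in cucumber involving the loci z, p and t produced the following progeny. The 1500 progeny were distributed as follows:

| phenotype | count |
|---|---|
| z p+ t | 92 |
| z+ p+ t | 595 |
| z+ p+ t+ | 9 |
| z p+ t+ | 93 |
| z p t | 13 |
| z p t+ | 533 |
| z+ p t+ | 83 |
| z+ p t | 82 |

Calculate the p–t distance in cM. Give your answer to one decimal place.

The two most frequent reciprocal classes, z p t+ and z+ p+ t, are the parental types, so the F1 was z p t+ / z+ p+ t.
The two rarest classes, z p t and z+ p+ t+, are the double crossovers. Comparing them with the parentals, only the t allele has switched, so t is the middle locus and the order is z – t – p.
Crossovers in the t–p interval produce the single-crossover classes z p+ t+ and z+ p t (93 + 82 = 175) plus the double crossovers (22).
RF(t–p) = (175 + 22) / 1500 = 197/1500 = 0.1313 → 13.1 cM.

13.1 cM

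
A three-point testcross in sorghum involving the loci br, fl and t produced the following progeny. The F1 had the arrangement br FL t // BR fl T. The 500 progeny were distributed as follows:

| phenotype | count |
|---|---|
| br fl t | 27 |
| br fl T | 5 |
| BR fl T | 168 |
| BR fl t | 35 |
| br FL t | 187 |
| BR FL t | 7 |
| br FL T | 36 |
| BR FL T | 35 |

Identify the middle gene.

br

The two rarest classes, BR FL t and br fl T, are the double crossovers. Comparing them with the parentals, only the br allele has switched, so br is the middle locus and the order is fl – br – t.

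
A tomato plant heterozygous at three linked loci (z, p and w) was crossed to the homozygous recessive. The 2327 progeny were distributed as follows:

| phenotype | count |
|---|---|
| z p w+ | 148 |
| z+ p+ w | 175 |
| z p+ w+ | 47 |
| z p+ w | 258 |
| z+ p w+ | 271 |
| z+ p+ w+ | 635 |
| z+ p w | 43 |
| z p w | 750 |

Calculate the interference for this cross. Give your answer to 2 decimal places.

0.18

The two most frequent reciprocal classes, z p w and z+ p+ w+, are the parental types, so the F1 was z p w / z+ p+ w+.
The two rarest classes, z+ p w and z p+ w+, are the double crossovers. Comparing them with the parentals, only the z allele has switched, so z is the middle locus and the order is p – z – w.
p–z: (529 + 90)/2327 = 0.2660; z–w: (323 + 90)/2327 = 0.1775.
Expected DCO frequency = 0.2660 × 0.1775 ≈ 0.04722; observed = 90/2327 ≈ 0.03868.
Coefficient of coincidence = 0.03868/0.04722 ≈ 0.82; interference = 1 − 0.82 = 0.18.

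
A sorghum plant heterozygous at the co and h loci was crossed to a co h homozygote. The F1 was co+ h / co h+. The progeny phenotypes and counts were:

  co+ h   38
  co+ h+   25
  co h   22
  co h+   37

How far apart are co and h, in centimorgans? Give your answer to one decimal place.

The recombinant classes are co+ h+ and co h: 25 + 22 = 47.
Recombination frequency = 47/122 = 0.3852 ≈ 38.5%, i.e. 38.5 centimorgans.

38.5 centimorgans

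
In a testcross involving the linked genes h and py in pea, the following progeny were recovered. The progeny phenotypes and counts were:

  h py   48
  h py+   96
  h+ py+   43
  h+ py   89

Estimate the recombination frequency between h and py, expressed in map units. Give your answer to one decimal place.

The two most frequent classes, h+ py (89) and h py+ (96), are the parental types, so the F1 was h+ py / h py+.
The recombinant classes are h+ py+ and h py: 43 + 48 = 91.
Recombination frequency = 91/276 = 0.3297 ≈ 33.0%, i.e. 33.0 map units.

33.0 map units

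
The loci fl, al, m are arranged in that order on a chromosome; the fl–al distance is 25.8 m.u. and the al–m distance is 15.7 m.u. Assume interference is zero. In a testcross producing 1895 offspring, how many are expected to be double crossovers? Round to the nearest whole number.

Map distances give recombination frequencies of 0.258 and 0.157 for the two intervals.
With no interference, expected double-crossover frequency = 0.258 × 0.157 = 0.04051.
Expected number = 0.04051 × 1895 = 76.76 ≈ 77.

77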